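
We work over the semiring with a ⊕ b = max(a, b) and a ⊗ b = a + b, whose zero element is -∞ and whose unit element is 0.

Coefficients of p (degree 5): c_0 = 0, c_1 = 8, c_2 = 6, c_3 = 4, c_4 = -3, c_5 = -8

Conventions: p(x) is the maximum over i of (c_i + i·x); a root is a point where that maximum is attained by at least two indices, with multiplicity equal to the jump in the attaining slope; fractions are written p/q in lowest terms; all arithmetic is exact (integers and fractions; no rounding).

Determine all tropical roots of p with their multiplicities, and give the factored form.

hull edge (i=0, c=0) to (i=1, c=8): slope 8, span 1
hull edge (i=1, c=8) to (i=3, c=4): slope -2, span 2
hull edge (i=3, c=4) to (i=5, c=-8): slope -6, span 2
Factored form: p(x) = -8 ⊗ (x ⊕ (-8)) ⊗ (x ⊕ 2) ⊗ (x ⊕ 2) ⊗ (x ⊕ 6) ⊗ (x ⊕ 6)
Answer: roots = -8 (mult 1), 2 (mult 2), 6 (mult 2)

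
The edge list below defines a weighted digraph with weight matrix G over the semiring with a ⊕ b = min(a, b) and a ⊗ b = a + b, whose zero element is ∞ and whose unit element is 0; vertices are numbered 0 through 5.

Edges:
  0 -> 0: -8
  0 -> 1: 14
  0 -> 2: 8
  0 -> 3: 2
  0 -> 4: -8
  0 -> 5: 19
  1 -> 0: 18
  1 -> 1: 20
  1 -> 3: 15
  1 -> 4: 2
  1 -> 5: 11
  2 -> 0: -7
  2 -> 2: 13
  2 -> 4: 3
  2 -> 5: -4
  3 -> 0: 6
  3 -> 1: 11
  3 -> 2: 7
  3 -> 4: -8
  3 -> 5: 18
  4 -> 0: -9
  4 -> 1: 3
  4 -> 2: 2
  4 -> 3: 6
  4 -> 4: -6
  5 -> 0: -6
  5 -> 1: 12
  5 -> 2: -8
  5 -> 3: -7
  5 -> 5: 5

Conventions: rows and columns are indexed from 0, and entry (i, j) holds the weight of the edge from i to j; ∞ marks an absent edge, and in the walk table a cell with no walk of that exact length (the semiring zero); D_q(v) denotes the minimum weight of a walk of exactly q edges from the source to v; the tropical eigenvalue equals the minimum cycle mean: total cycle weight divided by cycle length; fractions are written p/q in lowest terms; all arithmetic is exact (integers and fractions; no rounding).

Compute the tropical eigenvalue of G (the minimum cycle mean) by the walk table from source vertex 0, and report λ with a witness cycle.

q=0: [0, ∞, ∞, ∞, ∞, ∞]
q=1: [-8, 14, 8, 2, -8, 19]
q=2: [-17, -5, -6, -6, -16, 4]
q=3: [-25, -13, -14, -15, -25, -10]
q=4: [-34, -22, -23, -23, -33, -18]
q=5: [-42, -30, -31, -32, -42, -27]
q=6: [-51, -39, -40, -40, -50, -35]
Optimal cycle mean attained by: cycle 0->4->0, total (-8) + (-9), length 2.
Answer: λ = -17/2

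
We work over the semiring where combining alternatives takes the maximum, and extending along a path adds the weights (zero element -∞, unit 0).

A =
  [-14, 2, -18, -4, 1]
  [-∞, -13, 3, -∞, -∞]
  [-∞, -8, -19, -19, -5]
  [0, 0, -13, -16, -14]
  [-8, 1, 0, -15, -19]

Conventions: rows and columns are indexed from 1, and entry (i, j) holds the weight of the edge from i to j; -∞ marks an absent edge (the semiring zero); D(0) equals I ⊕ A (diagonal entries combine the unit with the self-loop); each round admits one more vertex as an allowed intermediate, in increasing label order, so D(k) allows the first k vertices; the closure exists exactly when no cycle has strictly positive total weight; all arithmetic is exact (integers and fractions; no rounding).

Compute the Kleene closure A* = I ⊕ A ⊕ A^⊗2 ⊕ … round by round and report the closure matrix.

D(0):
  [0, 2, -18, -4, 1]
  [-∞, 0, 3, -∞, -∞]
  [-∞, -8, 0, -19, -5]
  [0, 0, -13, 0, -14]
  [-8, 1, 0, -15, 0]
D(1):
  [0, 2, -18, -4, 1]
  [-∞, 0, 3, -∞, -∞]
  [-∞, -8, 0, -19, -5]
  [0, 2, -13, 0, 1]
  [-8, 1, 0, -12, 0]
D(2):
  [0, 2, 5, -4, 1]
  [-∞, 0, 3, -∞, -∞]
  [-∞, -8, 0, -19, -5]
  [0, 2, 5, 0, 1]
  [-8, 1, 4, -12, 0]
D(3):
  [0, 2, 5, -4, 1]
  [-∞, 0, 3, -16, -2]
  [-∞, -8, 0, -19, -5]
  [0, 2, 5, 0, 1]
  [-8, 1, 4, -12, 0]
D(4):
  [0, 2, 5, -4, 1]
  [-16, 0, 3, -16, -2]
  [-19, -8, 0, -19, -5]
  [0, 2, 5, 0, 1]
  [-8, 1, 4, -12, 0]
D(5):
  [0, 2, 5, -4, 1]
  [-10, 0, 3, -14, -2]
  [-13, -4, 0, -17, -5]
  [0, 2, 5, 0, 1]
  [-8, 1, 4, -12, 0]
Answer: A* = [[0, 2, 5, -4, 1], [-10, 0, 3, -14, -2], [-13, -4, 0, -17, -5], [0, 2, 5, 0, 1], [-8, 1, 4, -12, 0]]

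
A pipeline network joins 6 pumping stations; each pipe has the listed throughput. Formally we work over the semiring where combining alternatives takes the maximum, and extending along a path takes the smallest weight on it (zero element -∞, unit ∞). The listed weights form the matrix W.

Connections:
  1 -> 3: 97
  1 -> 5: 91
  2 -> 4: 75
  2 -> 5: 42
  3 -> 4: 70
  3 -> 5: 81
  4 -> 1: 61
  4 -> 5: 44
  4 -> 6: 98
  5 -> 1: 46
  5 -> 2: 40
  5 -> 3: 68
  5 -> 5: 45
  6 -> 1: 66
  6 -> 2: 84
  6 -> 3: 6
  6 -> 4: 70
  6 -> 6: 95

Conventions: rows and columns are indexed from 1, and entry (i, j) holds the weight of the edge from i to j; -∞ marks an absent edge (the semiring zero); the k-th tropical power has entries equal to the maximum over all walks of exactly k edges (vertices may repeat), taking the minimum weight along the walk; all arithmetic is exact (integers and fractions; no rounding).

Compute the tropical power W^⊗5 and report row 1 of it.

W^⊗2:
  [46, 40, 68, 70, 81, -∞]
  [61, 40, 42, -∞, 44, 75]
  [61, 40, 68, -∞, 45, 70]
  [66, 84, 61, 70, 61, 95]
  [45, 40, 46, 68, 68, -∞]
  [66, 84, 66, 75, 66, 95]
W^⊗3:
  [61, 40, 68, 68, 68, 70]
  [66, 75, 61, 70, 61, 75]
  [66, 70, 61, 70, 68, 70]
  [66, 84, 66, 75, 66, 95]
  [61, 40, 68, 46, 46, 68]
  [66, 84, 66, 75, 66, 95]
W^⊗4:
  [66, 70, 68, 70, 68, 70]
  [66, 75, 66, 75, 66, 75]
  [66, 70, 68, 70, 66, 70]
  [66, 84, 66, 75, 66, 95]
  [66, 68, 61, 68, 68, 68]
  [66, 84, 66, 75, 66, 95]
W^⊗5:
  [66, 70, 68, 70, 68, 70]
  [66, 75, 66, 75, 66, 75]
  [66, 70, 66, 70, 68, 70]
  [66, 84, 66, 75, 66, 95]
  [66, 68, 68, 68, 66, 68]
  [66, 84, 66, 75, 66, 95]
Answer: row 1 of W^⊗5 = [66, 70, 68, 70, 68, 70]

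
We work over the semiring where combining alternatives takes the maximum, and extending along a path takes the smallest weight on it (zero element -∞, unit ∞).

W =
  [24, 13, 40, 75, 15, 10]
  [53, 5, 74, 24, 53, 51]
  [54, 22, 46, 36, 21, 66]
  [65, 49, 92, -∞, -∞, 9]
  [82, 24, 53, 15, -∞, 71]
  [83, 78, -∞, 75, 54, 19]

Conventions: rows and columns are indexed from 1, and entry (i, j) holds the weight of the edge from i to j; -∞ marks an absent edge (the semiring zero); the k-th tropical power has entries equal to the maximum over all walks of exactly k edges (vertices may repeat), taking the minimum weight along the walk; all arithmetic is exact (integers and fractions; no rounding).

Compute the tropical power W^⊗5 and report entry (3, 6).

W^⊗2:
  [65, 49, 75, 36, 21, 40]
  [54, 51, 53, 53, 51, 66]
  [66, 66, 46, 66, 54, 46]
  [54, 22, 49, 65, 49, 66]
  [71, 71, 46, 75, 54, 53]
  [65, 49, 75, 75, 53, 54]
W^⊗3:
  [54, 40, 49, 65, 49, 66]
  [66, 66, 53, 66, 54, 53]
  [65, 49, 66, 66, 53, 54]
  [66, 66, 65, 66, 54, 49]
  [65, 53, 75, 71, 53, 54]
  [65, 54, 75, 65, 54, 66]
W^⊗4:
  [66, 66, 65, 66, 54, 49]
  [65, 53, 66, 66, 53, 54]
  [65, 54, 66, 65, 54, 66]
  [65, 49, 66, 66, 53, 65]
  [65, 54, 71, 65, 54, 66]
  [66, 66, 65, 66, 54, 66]
W^⊗5:
  [65, 49, 66, 66, 53, 65]
  [65, 54, 66, 65, 54, 66]
  [66, 66, 65, 66, 54, 66]
  [65, 65, 66, 65, 54, 66]
  [66, 66, 65, 66, 54, 66]
  [66, 66, 66, 66, 54, 65]
Key observation: the optimum is the walk 3->6->1->4->3->6, with weight 66 min 83 min 75 min 92 min 66 = 66.
Optimal value attained by: walk 3->6->1->4->3->6.
Answer: (W^⊗5)[3][6] = 66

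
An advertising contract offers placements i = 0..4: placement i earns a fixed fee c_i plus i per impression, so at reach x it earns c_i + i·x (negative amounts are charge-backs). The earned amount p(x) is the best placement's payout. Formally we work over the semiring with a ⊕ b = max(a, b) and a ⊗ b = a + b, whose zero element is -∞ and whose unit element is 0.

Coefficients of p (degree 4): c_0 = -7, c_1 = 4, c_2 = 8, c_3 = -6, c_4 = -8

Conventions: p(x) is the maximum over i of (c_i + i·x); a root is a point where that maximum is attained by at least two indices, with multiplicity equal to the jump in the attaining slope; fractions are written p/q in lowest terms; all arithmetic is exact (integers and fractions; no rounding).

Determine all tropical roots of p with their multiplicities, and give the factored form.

hull edge (i=0, c=-7) to (i=1, c=4): slope 11, span 1
hull edge (i=1, c=4) to (i=2, c=8): slope 4, span 1
hull edge (i=2, c=8) to (i=4, c=-8): slope -8, span 2
Factored form: p(x) = -8 ⊗ (x ⊕ (-11)) ⊗ (x ⊕ (-4)) ⊗ (x ⊕ 8) ⊗ (x ⊕ 8)
Answer: roots = -11 (mult 1), -4 (mult 1), 8 (mult 2)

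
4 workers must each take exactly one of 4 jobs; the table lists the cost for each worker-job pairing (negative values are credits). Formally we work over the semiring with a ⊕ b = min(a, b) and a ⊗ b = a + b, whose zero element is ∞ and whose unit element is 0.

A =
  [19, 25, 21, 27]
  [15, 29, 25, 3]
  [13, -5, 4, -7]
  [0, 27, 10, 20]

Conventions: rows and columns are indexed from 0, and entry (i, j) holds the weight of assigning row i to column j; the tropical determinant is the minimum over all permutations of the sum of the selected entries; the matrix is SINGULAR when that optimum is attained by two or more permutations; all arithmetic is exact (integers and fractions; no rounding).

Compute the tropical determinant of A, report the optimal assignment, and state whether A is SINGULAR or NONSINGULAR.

σ = (0, 1, 2, 3): 19 + 29 + 4 + 20 = 72
σ = (0, 1, 3, 2): 19 + 29 + (-7) + 10 = 51
σ = (0, 2, 1, 3): 19 + 25 + (-5) + 20 = 59
σ = (0, 2, 3, 1): 19 + 25 + (-7) + 27 = 64
σ = (0, 3, 1, 2): 19 + 3 + (-5) + 10 = 27
σ = (0, 3, 2, 1): 19 + 3 + 4 + 27 = 53
σ = (1, 0, 2, 3): 25 + 15 + 4 + 20 = 64
σ = (1, 0, 3, 2): 25 + 15 + (-7) + 10 = 43
σ = (1, 2, 0, 3): 25 + 25 + 13 + 20 = 83
σ = (1, 2, 3, 0): 25 + 25 + (-7) + 0 = 43
σ = (1, 3, 0, 2): 25 + 3 + 13 + 10 = 51
σ = (1, 3, 2, 0): 25 + 3 + 4 + 0 = 32
σ = (2, 0, 1, 3): 21 + 15 + (-5) + 20 = 51
σ = (2, 0, 3, 1): 21 + 15 + (-7) + 27 = 56
σ = (2, 1, 0, 3): 21 + 29 + 13 + 20 = 83
σ = (2, 1, 3, 0): 21 + 29 + (-7) + 0 = 43
σ = (2, 3, 0, 1): 21 + 3 + 13 + 27 = 64
σ = (2, 3, 1, 0): 21 + 3 + (-5) + 0 = 19
σ = (3, 0, 1, 2): 27 + 15 + (-5) + 10 = 47
σ = (3, 0, 2, 1): 27 + 15 + 4 + 27 = 73
σ = (3, 1, 0, 2): 27 + 29 + 13 + 10 = 79
σ = (3, 1, 2, 0): 27 + 29 + 4 + 0 = 60
σ = (3, 2, 0, 1): 27 + 25 + 13 + 27 = 92
σ = (3, 2, 1, 0): 27 + 25 + (-5) + 0 = 47
Optimal value attained by: σ = (2, 3, 1, 0).
Answer: det⊕(A) = 19; verdict: NONSINGULAR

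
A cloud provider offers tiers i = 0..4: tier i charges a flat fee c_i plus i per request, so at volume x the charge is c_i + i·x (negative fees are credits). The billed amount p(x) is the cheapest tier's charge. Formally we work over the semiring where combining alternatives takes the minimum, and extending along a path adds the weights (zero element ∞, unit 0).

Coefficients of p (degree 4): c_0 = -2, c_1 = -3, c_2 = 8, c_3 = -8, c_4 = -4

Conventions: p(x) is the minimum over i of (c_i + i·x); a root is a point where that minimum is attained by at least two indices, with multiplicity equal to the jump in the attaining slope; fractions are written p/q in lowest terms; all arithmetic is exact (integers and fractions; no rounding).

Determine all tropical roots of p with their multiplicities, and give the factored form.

hull edge (i=0, c=-2) to (i=3, c=-8): slope -2, span 3
hull edge (i=3, c=-8) to (i=4, c=-4): slope 4, span 1
Factored form: p(x) = -4 ⊗ (x ⊕ (-4)) ⊗ (x ⊕ 2) ⊗ (x ⊕ 2) ⊗ (x ⊕ 2)
Answer: roots = -4 (mult 1), 2 (mult 3)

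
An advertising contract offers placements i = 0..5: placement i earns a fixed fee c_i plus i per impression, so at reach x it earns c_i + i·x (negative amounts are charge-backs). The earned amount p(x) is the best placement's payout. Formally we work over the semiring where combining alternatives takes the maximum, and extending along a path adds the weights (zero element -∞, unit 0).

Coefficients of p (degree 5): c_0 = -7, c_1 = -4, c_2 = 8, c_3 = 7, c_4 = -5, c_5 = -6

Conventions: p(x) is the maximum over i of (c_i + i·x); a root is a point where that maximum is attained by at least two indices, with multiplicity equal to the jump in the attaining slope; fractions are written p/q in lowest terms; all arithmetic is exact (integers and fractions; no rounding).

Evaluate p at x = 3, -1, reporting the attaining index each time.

p(3) = max(-7+0·3=-7, -4+1·3=-1, 8+2·3=14, 7+3·3=16, -5+4·3=7, -6+5·3=9) = 16 (attained by i=3)
p(-1) = max(-7+0·(-1)=-7, -4+1·(-1)=-5, 8+2·(-1)=6, 7+3·(-1)=4, -5+4·(-1)=-9, -6+5·(-1)=-11) = 6 (attained by i=2)
Answer: p(3) = 16; p(-1) = 6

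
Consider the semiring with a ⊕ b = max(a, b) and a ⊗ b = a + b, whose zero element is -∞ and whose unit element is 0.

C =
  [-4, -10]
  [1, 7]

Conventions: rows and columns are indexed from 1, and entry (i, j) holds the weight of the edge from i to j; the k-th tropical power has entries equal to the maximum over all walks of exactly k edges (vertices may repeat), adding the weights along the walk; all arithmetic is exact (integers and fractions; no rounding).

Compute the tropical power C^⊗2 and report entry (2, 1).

C^⊗2:
  [-8, -3]
  [8, 14]
Key observation: the optimum is the walk 2->2->1, with weight 7 + 1 = 8.
Optimal value attained by: walk 2->2->1.
Answer: (C^⊗2)[2][1] = 8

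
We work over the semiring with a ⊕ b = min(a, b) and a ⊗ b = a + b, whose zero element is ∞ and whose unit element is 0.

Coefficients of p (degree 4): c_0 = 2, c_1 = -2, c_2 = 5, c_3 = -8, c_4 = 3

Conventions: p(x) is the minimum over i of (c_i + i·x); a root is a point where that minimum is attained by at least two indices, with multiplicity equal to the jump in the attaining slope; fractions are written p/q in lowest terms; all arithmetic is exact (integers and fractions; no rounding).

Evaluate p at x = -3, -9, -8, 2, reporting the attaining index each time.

p(-3) = min(2+0·(-3)=2, -2+1·(-3)=-5, 5+2·(-3)=-1, -8+3·(-3)=-17, 3+4·(-3)=-9) = -17 (attained by i=3)
p(-9) = min(2+0·(-9)=2, -2+1·(-9)=-11, 5+2·(-9)=-13, -8+3·(-9)=-35, 3+4·(-9)=-33) = -35 (attained by i=3)
p(-8) = min(2+0·(-8)=2, -2+1·(-8)=-10, 5+2·(-8)=-11, -8+3·(-8)=-32, 3+4·(-8)=-29) = -32 (attained by i=3)
p(2) = min(2+0·2=2, -2+1·2=0, 5+2·2=9, -8+3·2=-2, 3+4·2=11) = -2 (attained by i=3)
Answer: p(-3) = -17; p(-9) = -35; p(-8) = -32; p(2) = -2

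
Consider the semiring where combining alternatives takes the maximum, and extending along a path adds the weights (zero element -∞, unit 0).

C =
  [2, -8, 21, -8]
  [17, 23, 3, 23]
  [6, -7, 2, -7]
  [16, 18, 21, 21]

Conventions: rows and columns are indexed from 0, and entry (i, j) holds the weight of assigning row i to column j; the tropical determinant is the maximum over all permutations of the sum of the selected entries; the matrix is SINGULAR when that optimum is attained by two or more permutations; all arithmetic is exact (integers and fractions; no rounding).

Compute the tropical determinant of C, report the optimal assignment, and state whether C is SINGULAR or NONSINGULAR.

σ = (0, 1, 2, 3): 2 + 23 + 2 + 21 = 48
σ = (0, 1, 3, 2): 2 + 23 + (-7) + 21 = 39
σ = (0, 2, 1, 3): 2 + 3 + (-7) + 21 = 19
σ = (0, 2, 3, 1): 2 + 3 + (-7) + 18 = 16
σ = (0, 3, 1, 2): 2 + 23 + (-7) + 21 = 39
σ = (0, 3, 2, 1): 2 + 23 + 2 + 18 = 45
σ = (1, 0, 2, 3): (-8) + 17 + 2 + 21 = 32
σ = (1, 0, 3, 2): (-8) + 17 + (-7) + 21 = 23
σ = (1, 2, 0, 3): (-8) + 3 + 6 + 21 = 22
σ = (1, 2, 3, 0): (-8) + 3 + (-7) + 16 = 4
σ = (1, 3, 0, 2): (-8) + 23 + 6 + 21 = 42
σ = (1, 3, 2, 0): (-8) + 23 + 2 + 16 = 33
σ = (2, 0, 1, 3): 21 + 17 + (-7) + 21 = 52
σ = (2, 0, 3, 1): 21 + 17 + (-7) + 18 = 49
σ = (2, 1, 0, 3): 21 + 23 + 6 + 21 = 71
σ = (2, 1, 3, 0): 21 + 23 + (-7) + 16 = 53
σ = (2, 3, 0, 1): 21 + 23 + 6 + 18 = 68
σ = (2, 3, 1, 0): 21 + 23 + (-7) + 16 = 53
σ = (3, 0, 1, 2): (-8) + 17 + (-7) + 21 = 23
σ = (3, 0, 2, 1): (-8) + 17 + 2 + 18 = 29
σ = (3, 1, 0, 2): (-8) + 23 + 6 + 21 = 42
σ = (3, 1, 2, 0): (-8) + 23 + 2 + 16 = 33
σ = (3, 2, 0, 1): (-8) + 3 + 6 + 18 = 19
σ = (3, 2, 1, 0): (-8) + 3 + (-7) + 16 = 4
Optimal value attained by: σ = (2, 1, 0, 3).
Answer: det⊕(C) = 71; verdict: NONSINGULAR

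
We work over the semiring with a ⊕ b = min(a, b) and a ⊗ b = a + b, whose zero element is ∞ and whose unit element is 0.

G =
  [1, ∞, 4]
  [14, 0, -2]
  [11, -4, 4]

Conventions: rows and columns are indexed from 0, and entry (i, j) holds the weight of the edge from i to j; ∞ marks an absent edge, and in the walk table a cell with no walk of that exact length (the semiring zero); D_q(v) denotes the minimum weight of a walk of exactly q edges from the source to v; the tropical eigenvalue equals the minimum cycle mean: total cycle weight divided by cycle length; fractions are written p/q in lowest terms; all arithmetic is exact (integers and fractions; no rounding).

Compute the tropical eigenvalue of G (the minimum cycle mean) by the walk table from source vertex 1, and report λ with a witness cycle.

q=0: [∞, 0, ∞]
q=1: [14, 0, -2]
q=2: [9, -6, -2]
q=3: [8, -6, -8]
Optimal cycle mean attained by: cycle 1->2->1, total (-2) + (-4), length 2.
Answer: λ = -3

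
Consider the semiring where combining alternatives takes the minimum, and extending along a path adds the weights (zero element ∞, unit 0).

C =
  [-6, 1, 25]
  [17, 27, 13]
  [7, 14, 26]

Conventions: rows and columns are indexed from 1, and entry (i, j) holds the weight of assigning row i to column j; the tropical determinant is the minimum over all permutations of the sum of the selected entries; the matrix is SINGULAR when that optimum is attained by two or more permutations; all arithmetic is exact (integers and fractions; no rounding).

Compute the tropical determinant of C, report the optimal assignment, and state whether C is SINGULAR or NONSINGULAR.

σ = (1, 2, 3): (-6) + 27 + 26 = 47
σ = (1, 3, 2): (-6) + 13 + 14 = 21
σ = (2, 1, 3): 1 + 17 + 26 = 44
σ = (2, 3, 1): 1 + 13 + 7 = 21
σ = (3, 1, 2): 25 + 17 + 14 = 56
σ = (3, 2, 1): 25 + 27 + 7 = 59
Optimal value attained by: σ = (1, 3, 2).
Answer: det⊕(C) = 21; verdict: SINGULAR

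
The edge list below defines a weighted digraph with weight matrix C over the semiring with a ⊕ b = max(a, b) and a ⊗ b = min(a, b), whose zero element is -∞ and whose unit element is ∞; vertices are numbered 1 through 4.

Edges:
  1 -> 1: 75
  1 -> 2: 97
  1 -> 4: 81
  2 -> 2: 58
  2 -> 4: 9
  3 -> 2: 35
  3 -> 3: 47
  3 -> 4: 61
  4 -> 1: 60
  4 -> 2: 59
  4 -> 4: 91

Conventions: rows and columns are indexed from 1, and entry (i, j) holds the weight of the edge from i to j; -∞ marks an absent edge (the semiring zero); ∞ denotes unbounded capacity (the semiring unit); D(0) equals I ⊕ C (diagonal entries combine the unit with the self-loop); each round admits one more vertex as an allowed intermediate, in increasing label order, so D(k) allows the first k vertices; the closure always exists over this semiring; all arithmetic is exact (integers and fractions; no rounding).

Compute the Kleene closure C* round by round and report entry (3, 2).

D(0):
  [∞, 97, -∞, 81]
  [-∞, ∞, -∞, 9]
  [-∞, 35, ∞, 61]
  [60, 59, -∞, ∞]
D(1):
  [∞, 97, -∞, 81]
  [-∞, ∞, -∞, 9]
  [-∞, 35, ∞, 61]
  [60, 60, -∞, ∞]
D(2):
  [∞, 97, -∞, 81]
  [-∞, ∞, -∞, 9]
  [-∞, 35, ∞, 61]
  [60, 60, -∞, ∞]
D(3):
  [∞, 97, -∞, 81]
  [-∞, ∞, -∞, 9]
  [-∞, 35, ∞, 61]
  [60, 60, -∞, ∞]
D(4):
  [∞, 97, -∞, 81]
  [9, ∞, -∞, 9]
  [60, 60, ∞, 61]
  [60, 60, -∞, ∞]
Answer: C*[3][2] = 60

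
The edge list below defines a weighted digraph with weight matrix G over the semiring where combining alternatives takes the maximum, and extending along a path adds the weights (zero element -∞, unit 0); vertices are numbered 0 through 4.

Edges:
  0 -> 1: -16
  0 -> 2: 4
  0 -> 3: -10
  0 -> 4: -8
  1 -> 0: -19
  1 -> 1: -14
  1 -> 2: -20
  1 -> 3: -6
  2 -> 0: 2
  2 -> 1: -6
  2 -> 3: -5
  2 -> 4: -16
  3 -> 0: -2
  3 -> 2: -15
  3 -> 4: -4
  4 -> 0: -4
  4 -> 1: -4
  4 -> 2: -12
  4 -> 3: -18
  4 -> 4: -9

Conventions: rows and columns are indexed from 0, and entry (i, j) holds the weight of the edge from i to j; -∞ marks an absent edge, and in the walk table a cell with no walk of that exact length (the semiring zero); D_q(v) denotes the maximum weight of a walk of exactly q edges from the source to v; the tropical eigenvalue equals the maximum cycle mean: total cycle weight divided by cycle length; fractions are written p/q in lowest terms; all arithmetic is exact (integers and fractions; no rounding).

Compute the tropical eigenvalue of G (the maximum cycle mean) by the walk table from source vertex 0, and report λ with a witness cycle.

q=0: [0, -∞, -∞, -∞, -∞]
q=1: [-∞, -16, 4, -10, -8]
q=2: [6, -2, -20, -1, -12]
q=3: [-3, -10, 10, -4, -2]
q=4: [12, 4, 1, 5, -6]
q=5: [3, -4, 16, 2, 4]
Optimal cycle mean attained by: cycle 0->2->0, total 4 + 2, length 2.
Answer: λ = 3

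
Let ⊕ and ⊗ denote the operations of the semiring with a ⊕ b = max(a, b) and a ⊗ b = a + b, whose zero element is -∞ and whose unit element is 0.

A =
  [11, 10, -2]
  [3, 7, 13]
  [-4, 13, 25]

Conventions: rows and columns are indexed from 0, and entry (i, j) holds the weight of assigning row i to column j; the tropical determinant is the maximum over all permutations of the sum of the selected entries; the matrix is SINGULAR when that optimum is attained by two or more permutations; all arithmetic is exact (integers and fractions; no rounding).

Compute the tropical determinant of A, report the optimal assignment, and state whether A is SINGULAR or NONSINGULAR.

σ = (0, 1, 2): 11 + 7 + 25 = 43
σ = (0, 2, 1): 11 + 13 + 13 = 37
σ = (1, 0, 2): 10 + 3 + 25 = 38
σ = (1, 2, 0): 10 + 13 + (-4) = 19
σ = (2, 0, 1): (-2) + 3 + 13 = 14
σ = (2, 1, 0): (-2) + 7 + (-4) = 1
Optimal value attained by: σ = (0, 1, 2).
Answer: det⊕(A) = 43; verdict: NONSINGULAR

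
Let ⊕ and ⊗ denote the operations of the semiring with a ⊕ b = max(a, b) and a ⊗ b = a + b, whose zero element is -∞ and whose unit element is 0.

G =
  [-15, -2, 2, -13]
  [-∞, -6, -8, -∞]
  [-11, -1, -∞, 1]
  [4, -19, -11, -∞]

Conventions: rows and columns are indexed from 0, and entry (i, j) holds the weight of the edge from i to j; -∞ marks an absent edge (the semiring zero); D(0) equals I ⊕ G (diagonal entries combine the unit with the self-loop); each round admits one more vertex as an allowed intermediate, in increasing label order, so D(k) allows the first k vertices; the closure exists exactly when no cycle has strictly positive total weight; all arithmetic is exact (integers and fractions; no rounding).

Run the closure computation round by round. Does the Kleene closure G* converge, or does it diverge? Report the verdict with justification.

D(0):
  [0, -2, 2, -13]
  [-∞, 0, -8, -∞]
  [-11, -1, 0, 1]
  [4, -19, -11, 0]
D(1):
  [0, -2, 2, -13]
  [-∞, 0, -8, -∞]
  [-11, -1, 0, 1]
  [4, 2, 6, 0]
D(2):
  [0, -2, 2, -13]
  [-∞, 0, -8, -∞]
  [-11, -1, 0, 1]
  [4, 2, 6, 0]
Detection: at round 3, diagonal entry (3, 3) turns strictly positive.
Key observation: the cycle 3->0->2->3 has total weight 4 + 2 + 1, which is strictly positive.
Answer: DIVERGES — positive cycle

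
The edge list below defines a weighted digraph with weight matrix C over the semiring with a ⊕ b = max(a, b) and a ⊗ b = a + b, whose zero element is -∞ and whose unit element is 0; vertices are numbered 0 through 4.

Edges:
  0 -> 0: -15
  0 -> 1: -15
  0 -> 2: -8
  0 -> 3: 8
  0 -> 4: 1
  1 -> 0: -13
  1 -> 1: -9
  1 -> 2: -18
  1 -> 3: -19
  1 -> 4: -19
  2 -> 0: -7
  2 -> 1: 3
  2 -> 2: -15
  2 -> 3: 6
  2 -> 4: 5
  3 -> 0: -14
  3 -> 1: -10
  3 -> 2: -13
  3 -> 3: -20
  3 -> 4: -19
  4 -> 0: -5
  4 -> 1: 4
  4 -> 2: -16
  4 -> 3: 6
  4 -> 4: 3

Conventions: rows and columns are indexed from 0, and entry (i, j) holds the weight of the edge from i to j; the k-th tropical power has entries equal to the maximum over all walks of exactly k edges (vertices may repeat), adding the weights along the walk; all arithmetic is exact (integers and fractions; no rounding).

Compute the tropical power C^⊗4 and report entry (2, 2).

C^⊗2:
  [-4, 5, -5, 7, 4]
  [-22, -15, -21, -5, -12]
  [0, 9, -7, 11, 8]
  [-20, -10, -22, -6, -8]
  [-2, 7, -7, 9, 6]
C^⊗3:
  [-1, 8, -6, 10, 7]
  [-17, -8, -18, -6, -9]
  [3, 12, -2, 14, 11]
  [-13, -4, -19, -2, -5]
  [1, 10, -4, 12, 9]
C^⊗4:
  [2, 11, -3, 13, 10]
  [-14, -5, -19, -3, -6]
  [6, 15, 1, 17, 14]
  [-10, -1, -15, 1, -2]
  [4, 13, -1, 15, 12]
Key observation: the optimum is the walk 2->4->4->3->2, with weight 5 + 3 + 6 + (-13) = 1.
Optimal value attained by: walk 2->4->4->3->2.
Answer: (C^⊗4)[2][2] = 1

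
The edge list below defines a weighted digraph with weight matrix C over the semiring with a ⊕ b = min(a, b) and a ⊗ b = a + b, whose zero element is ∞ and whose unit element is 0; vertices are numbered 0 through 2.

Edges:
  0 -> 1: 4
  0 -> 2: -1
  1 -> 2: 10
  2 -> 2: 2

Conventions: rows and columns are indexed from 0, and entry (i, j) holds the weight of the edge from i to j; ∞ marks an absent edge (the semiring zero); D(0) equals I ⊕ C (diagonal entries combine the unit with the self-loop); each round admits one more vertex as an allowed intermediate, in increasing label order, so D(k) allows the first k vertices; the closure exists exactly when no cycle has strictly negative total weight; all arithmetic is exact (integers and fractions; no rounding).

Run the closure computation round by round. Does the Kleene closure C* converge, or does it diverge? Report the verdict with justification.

D(0):
  [0, 4, -1]
  [∞, 0, 10]
  [∞, ∞, 0]
D(1):
  [0, 4, -1]
  [∞, 0, 10]
  [∞, ∞, 0]
D(2):
  [0, 4, -1]
  [∞, 0, 10]
  [∞, ∞, 0]
D(3):
  [0, 4, -1]
  [∞, 0, 10]
  [∞, ∞, 0]
Key observation: every diagonal entry stays at the unit through all rounds, so no improving cycle exists.
Answer: CONVERGES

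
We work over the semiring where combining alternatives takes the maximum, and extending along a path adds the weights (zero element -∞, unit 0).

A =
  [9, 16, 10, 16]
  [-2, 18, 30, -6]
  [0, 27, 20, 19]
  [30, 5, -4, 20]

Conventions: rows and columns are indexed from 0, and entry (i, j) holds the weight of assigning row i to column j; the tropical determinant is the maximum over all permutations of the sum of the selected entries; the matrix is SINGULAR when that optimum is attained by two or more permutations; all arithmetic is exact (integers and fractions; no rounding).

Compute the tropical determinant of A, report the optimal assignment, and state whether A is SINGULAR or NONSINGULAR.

σ = (0, 1, 2, 3): 9 + 18 + 20 + 20 = 67
σ = (0, 1, 3, 2): 9 + 18 + 19 + (-4) = 42
σ = (0, 2, 1, 3): 9 + 30 + 27 + 20 = 86
σ = (0, 2, 3, 1): 9 + 30 + 19 + 5 = 63
σ = (0, 3, 1, 2): 9 + (-6) + 27 + (-4) = 26
σ = (0, 3, 2, 1): 9 + (-6) + 20 + 5 = 28
σ = (1, 0, 2, 3): 16 + (-2) + 20 + 20 = 54
σ = (1, 0, 3, 2): 16 + (-2) + 19 + (-4) = 29
σ = (1, 2, 0, 3): 16 + 30 + 0 + 20 = 66
σ = (1, 2, 3, 0): 16 + 30 + 19 + 30 = 95
σ = (1, 3, 0, 2): 16 + (-6) + 0 + (-4) = 6
σ = (1, 3, 2, 0): 16 + (-6) + 20 + 30 = 60
σ = (2, 0, 1, 3): 10 + (-2) + 27 + 20 = 55
σ = (2, 0, 3, 1): 10 + (-2) + 19 + 5 = 32
σ = (2, 1, 0, 3): 10 + 18 + 0 + 20 = 48
σ = (2, 1, 3, 0): 10 + 18 + 19 + 30 = 77
σ = (2, 3, 0, 1): 10 + (-6) + 0 + 5 = 9
σ = (2, 3, 1, 0): 10 + (-6) + 27 + 30 = 61
σ = (3, 0, 1, 2): 16 + (-2) + 27 + (-4) = 37
σ = (3, 0, 2, 1): 16 + (-2) + 20 + 5 = 39
σ = (3, 1, 0, 2): 16 + 18 + 0 + (-4) = 30
σ = (3, 1, 2, 0): 16 + 18 + 20 + 30 = 84
σ = (3, 2, 0, 1): 16 + 30 + 0 + 5 = 51
σ = (3, 2, 1, 0): 16 + 30 + 27 + 30 = 103
Optimal value attained by: σ = (3, 2, 1, 0).
Answer: det⊕(A) = 103; verdict: NONSINGULAR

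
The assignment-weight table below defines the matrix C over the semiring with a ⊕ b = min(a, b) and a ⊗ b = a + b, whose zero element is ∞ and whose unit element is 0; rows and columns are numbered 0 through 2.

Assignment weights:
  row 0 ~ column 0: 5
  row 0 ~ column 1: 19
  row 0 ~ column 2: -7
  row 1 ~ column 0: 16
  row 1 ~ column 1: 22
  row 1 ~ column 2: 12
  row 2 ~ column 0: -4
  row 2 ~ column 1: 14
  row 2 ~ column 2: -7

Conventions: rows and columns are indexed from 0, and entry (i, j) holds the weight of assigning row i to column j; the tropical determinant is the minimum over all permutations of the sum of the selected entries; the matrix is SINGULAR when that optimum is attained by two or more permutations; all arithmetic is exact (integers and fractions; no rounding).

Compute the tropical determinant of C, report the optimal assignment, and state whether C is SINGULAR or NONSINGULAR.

σ = (0, 1, 2): 5 + 22 + (-7) = 20
σ = (0, 2, 1): 5 + 12 + 14 = 31
σ = (1, 0, 2): 19 + 16 + (-7) = 28
σ = (1, 2, 0): 19 + 12 + (-4) = 27
σ = (2, 0, 1): (-7) + 16 + 14 = 23
σ = (2, 1, 0): (-7) + 22 + (-4) = 11
Optimal value attained by: σ = (2, 1, 0).
Answer: det⊕(C) = 11; verdict: NONSINGULAR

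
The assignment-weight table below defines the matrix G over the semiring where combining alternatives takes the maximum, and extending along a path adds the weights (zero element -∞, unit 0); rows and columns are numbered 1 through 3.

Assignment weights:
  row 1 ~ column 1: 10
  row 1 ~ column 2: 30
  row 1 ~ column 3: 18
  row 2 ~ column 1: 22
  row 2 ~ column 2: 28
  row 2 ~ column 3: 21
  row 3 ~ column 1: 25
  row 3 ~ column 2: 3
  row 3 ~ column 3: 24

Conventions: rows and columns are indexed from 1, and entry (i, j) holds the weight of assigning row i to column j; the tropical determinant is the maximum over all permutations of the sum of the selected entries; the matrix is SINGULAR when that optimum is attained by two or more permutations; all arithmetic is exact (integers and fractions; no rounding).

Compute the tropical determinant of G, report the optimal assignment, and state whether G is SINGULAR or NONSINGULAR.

σ = (1, 2, 3): 10 + 28 + 24 = 62
σ = (1, 3, 2): 10 + 21 + 3 = 34
σ = (2, 1, 3): 30 + 22 + 24 = 76
σ = (2, 3, 1): 30 + 21 + 25 = 76
σ = (3, 1, 2): 18 + 22 + 3 = 43
σ = (3, 2, 1): 18 + 28 + 25 = 71
Optimal value attained by: σ = (2, 1, 3).
Answer: det⊕(G) = 76; verdict: SINGULAR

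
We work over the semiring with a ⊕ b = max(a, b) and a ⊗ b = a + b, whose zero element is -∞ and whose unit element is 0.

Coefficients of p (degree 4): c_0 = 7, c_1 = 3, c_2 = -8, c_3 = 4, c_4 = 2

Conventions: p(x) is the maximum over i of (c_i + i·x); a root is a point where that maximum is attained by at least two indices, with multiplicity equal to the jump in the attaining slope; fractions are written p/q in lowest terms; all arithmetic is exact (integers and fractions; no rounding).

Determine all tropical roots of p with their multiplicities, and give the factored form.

hull edge (i=0, c=7) to (i=3, c=4): slope -1, span 3
hull edge (i=3, c=4) to (i=4, c=2): slope -2, span 1
Factored form: p(x) = 2 ⊗ (x ⊕ 1) ⊗ (x ⊕ 1) ⊗ (x ⊕ 1) ⊗ (x ⊕ 2)
Answer: roots = 1 (mult 3), 2 (mult 1)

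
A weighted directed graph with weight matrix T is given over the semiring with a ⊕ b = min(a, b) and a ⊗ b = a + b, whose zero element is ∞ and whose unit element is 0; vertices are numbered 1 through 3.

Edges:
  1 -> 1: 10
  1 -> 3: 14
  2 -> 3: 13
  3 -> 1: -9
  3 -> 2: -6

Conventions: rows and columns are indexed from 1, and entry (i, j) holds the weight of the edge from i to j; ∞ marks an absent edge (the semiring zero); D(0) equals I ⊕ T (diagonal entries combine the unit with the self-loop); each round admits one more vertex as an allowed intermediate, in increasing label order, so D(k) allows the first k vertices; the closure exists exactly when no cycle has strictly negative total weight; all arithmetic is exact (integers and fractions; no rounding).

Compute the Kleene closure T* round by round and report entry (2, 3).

D(0):
  [0, ∞, 14]
  [∞, 0, 13]
  [-9, -6, 0]
D(1):
  [0, ∞, 14]
  [∞, 0, 13]
  [-9, -6, 0]
D(2):
  [0, ∞, 14]
  [∞, 0, 13]
  [-9, -6, 0]
D(3):
  [0, 8, 14]
  [4, 0, 13]
  [-9, -6, 0]
Answer: T*[2][3] = 13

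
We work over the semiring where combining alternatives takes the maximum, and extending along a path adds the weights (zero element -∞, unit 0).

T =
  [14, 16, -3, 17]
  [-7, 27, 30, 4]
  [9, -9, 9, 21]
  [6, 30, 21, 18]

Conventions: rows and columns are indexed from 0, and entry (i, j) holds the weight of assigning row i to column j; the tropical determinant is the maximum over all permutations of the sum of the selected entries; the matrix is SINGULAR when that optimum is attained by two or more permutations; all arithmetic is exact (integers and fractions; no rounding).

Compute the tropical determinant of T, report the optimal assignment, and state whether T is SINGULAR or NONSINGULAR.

σ = (0, 1, 2, 3): 14 + 27 + 9 + 18 = 68
σ = (0, 1, 3, 2): 14 + 27 + 21 + 21 = 83
σ = (0, 2, 1, 3): 14 + 30 + (-9) + 18 = 53
σ = (0, 2, 3, 1): 14 + 30 + 21 + 30 = 95
σ = (0, 3, 1, 2): 14 + 4 + (-9) + 21 = 30
σ = (0, 3, 2, 1): 14 + 4 + 9 + 30 = 57
σ = (1, 0, 2, 3): 16 + (-7) + 9 + 18 = 36
σ = (1, 0, 3, 2): 16 + (-7) + 21 + 21 = 51
σ = (1, 2, 0, 3): 16 + 30 + 9 + 18 = 73
σ = (1, 2, 3, 0): 16 + 30 + 21 + 6 = 73
σ = (1, 3, 0, 2): 16 + 4 + 9 + 21 = 50
σ = (1, 3, 2, 0): 16 + 4 + 9 + 6 = 35
σ = (2, 0, 1, 3): (-3) + (-7) + (-9) + 18 = -1
σ = (2, 0, 3, 1): (-3) + (-7) + 21 + 30 = 41
σ = (2, 1, 0, 3): (-3) + 27 + 9 + 18 = 51
σ = (2, 1, 3, 0): (-3) + 27 + 21 + 6 = 51
σ = (2, 3, 0, 1): (-3) + 4 + 9 + 30 = 40
σ = (2, 3, 1, 0): (-3) + 4 + (-9) + 6 = -2
σ = (3, 0, 1, 2): 17 + (-7) + (-9) + 21 = 22
σ = (3, 0, 2, 1): 17 + (-7) + 9 + 30 = 49
σ = (3, 1, 0, 2): 17 + 27 + 9 + 21 = 74
σ = (3, 1, 2, 0): 17 + 27 + 9 + 6 = 59
σ = (3, 2, 0, 1): 17 + 30 + 9 + 30 = 86
σ = (3, 2, 1, 0): 17 + 30 + (-9) + 6 = 44
Optimal value attained by: σ = (0, 2, 3, 1).
Answer: det⊕(T) = 95; verdict: NONSINGULAR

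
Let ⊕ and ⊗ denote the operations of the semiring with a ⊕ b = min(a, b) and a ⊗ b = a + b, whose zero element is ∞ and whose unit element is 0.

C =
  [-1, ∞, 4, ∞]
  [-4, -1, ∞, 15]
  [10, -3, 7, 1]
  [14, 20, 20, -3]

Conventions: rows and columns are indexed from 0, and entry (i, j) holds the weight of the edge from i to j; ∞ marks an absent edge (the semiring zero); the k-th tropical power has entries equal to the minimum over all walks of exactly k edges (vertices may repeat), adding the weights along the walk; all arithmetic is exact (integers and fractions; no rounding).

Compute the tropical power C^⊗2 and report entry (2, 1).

C^⊗2:
  [-2, 1, 3, 5]
  [-5, -2, 0, 12]
  [-7, -4, 14, -2]
  [11, 17, 17, -6]
Key observation: the optimum is the walk 2->1->1, with weight (-3) + (-1) = -4.
Optimal value attained by: walk 2->1->1.
Answer: (C^⊗2)[2][1] = -4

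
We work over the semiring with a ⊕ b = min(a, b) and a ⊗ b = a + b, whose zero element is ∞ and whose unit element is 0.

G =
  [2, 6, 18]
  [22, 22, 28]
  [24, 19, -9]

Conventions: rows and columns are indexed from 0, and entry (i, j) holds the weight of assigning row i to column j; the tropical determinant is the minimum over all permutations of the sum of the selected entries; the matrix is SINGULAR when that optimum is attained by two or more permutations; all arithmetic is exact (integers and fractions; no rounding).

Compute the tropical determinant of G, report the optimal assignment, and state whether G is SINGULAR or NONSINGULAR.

σ = (0, 1, 2): 2 + 22 + (-9) = 15
σ = (0, 2, 1): 2 + 28 + 19 = 49
σ = (1, 0, 2): 6 + 22 + (-9) = 19
σ = (1, 2, 0): 6 + 28 + 24 = 58
σ = (2, 0, 1): 18 + 22 + 19 = 59
σ = (2, 1, 0): 18 + 22 + 24 = 64
Optimal value attained by: σ = (0, 1, 2).
Answer: det⊕(G) = 15; verdict: NONSINGULAR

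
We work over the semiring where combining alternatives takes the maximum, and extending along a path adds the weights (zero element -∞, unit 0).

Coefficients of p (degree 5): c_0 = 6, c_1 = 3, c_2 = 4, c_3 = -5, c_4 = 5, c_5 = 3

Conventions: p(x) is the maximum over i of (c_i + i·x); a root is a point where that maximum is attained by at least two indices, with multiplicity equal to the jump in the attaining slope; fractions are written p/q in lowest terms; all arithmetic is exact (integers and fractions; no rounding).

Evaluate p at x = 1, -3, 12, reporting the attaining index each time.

p(1) = max(6+0·1=6, 3+1·1=4, 4+2·1=6, -5+3·1=-2, 5+4·1=9, 3+5·1=8) = 9 (attained by i=4)
p(-3) = max(6+0·(-3)=6, 3+1·(-3)=0, 4+2·(-3)=-2, -5+3·(-3)=-14, 5+4·(-3)=-7, 3+5·(-3)=-12) = 6 (attained by i=0)
p(12) = max(6+0·12=6, 3+1·12=15, 4+2·12=28, -5+3·12=31, 5+4·12=53, 3+5·12=63) = 63 (attained by i=5)
Answer: p(1) = 9; p(-3) = 6; p(12) = 63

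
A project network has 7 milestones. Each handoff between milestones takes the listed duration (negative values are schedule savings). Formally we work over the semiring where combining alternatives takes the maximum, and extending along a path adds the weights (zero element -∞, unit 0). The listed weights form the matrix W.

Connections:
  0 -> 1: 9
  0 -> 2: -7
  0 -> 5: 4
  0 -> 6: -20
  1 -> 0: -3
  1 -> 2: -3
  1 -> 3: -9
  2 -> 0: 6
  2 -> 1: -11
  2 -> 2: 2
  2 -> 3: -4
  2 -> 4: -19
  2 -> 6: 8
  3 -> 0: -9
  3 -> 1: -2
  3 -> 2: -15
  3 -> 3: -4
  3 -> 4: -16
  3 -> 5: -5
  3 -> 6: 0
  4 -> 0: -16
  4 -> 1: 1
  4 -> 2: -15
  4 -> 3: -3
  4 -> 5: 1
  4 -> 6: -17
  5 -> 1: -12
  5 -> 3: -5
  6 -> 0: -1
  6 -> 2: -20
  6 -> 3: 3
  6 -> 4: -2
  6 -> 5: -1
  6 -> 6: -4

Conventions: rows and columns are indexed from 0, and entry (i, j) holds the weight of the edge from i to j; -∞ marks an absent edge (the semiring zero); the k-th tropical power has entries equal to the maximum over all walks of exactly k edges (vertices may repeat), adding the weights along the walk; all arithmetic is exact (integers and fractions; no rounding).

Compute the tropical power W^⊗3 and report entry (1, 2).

W^⊗2:
  [6, -8, 6, 0, -22, -21, 1]
  [3, 6, -1, -7, -22, 1, 5]
  [8, 15, 4, 11, 6, 10, 10]
  [-1, 0, -5, 3, -2, -1, -4]
  [-2, -5, -2, -4, -19, -8, -3]
  [-14, -7, -15, -9, -21, -10, -5]
  [-5, 8, -8, -1, -6, 3, 3]
W^⊗3:
  [12, 15, 8, 4, -1, 10, 14]
  [5, 12, 3, 8, 3, 7, 7]
  [12, 17, 12, 13, 8, 12, 12]
  [1, 8, -3, -1, -6, 3, 3]
  [4, 7, 0, 0, -5, 2, 6]
  [-6, -5, -10, -2, -7, -6, -7]
  [5, 4, 5, 6, 1, 2, 0]
Key observation: the optimum is the walk 1->0->1->2, with weight (-3) + 9 + (-3) = 3.
Optimal value attained by: walk 1->0->1->2.
Answer: (W^⊗3)[1][2] = 3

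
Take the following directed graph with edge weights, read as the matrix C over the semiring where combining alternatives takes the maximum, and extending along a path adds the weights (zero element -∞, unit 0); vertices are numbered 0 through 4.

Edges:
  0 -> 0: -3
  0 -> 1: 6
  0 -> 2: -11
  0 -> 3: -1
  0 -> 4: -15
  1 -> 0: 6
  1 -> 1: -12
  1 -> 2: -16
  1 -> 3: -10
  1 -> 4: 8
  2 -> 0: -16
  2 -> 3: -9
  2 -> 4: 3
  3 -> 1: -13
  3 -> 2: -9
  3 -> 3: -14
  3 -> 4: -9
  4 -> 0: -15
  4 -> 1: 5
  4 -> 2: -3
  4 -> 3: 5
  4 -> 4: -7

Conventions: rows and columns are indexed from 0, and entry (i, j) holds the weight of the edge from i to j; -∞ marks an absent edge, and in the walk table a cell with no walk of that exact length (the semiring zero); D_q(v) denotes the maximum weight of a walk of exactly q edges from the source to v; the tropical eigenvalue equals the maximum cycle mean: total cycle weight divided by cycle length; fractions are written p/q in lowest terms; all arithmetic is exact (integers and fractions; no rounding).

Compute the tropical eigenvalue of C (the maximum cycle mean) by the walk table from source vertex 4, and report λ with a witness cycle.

q=0: [-∞, -∞, -∞, -∞, 0]
q=1: [-15, 5, -3, 5, -7]
q=2: [11, -2, -4, -2, 13]
q=3: [8, 18, 10, 18, 6]
q=4: [24, 14, 9, 11, 26]
q=5: [21, 31, 23, 31, 22]
Optimal cycle mean attained by: cycle 1->4->1, total 8 + 5, length 2.
Answer: λ = 13/2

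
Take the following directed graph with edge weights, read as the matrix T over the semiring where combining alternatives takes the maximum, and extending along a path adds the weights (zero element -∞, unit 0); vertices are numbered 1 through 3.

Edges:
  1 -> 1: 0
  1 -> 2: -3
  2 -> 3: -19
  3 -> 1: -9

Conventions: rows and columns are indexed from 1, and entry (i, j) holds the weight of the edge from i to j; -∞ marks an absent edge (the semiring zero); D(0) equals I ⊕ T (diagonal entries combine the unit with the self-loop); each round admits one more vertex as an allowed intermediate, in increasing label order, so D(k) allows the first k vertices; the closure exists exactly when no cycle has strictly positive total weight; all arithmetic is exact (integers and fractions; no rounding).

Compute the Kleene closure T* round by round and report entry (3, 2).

D(0):
  [0, -3, -∞]
  [-∞, 0, -19]
  [-9, -∞, 0]
D(1):
  [0, -3, -∞]
  [-∞, 0, -19]
  [-9, -12, 0]
D(2):
  [0, -3, -22]
  [-∞, 0, -19]
  [-9, -12, 0]
D(3):
  [0, -3, -22]
  [-28, 0, -19]
  [-9, -12, 0]
Answer: T*[3][2] = -12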